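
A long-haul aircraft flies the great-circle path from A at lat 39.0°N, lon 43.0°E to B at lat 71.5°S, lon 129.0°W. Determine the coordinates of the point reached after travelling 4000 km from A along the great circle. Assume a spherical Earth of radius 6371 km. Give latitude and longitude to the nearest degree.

≈ lat 3°N, lon 40°E

From cos δ = sin φ₁ sin φ₂ + cos φ₁ cos φ₂ cos Δλ, the central angle is δ ≈ 2.570 rad (147.2°). The total great-circle distance is δ·R ≈ 2.570 × 6371 ≈ 16373 km, so the target fraction is f = 4000/16373 ≈ 0.244.
Interpolate at f ≈ 0.244 with slerp weights a = sin((1−f)δ)/sin δ ≈ 1.722, b = sin(fδ)/sin δ ≈ 1.086.
p = a·p₁ + b·p₂ ≈ (0.762, 0.645, 0.054); φ = arcsin(p_z) ≈ 3.11°, λ = atan2(p_y, p_x) ≈ 40.25°.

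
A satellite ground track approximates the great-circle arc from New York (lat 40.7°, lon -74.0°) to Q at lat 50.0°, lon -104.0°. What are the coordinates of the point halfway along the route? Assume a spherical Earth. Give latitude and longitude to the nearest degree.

Write both endpoints as unit vectors p₁, p₂ with components (cos φ cos λ, cos φ sin λ, sin φ).
The central angle between the endpoints is δ = arccos(p₁·p₂) ≈ 0.399 rad (22.8°).
Interpolate at f = 1/2 with slerp weights a = sin((1−f)δ)/sin δ ≈ 0.510, b = sin(fδ)/sin δ ≈ 0.510.
p = a·p₁ + b·p₂ ≈ (0.027, -0.690, 0.723); φ = arcsin(p_z) ≈ 46.34°, λ = atan2(p_y, p_x) ≈ -87.74°.

≈ lat 46°, lon -88°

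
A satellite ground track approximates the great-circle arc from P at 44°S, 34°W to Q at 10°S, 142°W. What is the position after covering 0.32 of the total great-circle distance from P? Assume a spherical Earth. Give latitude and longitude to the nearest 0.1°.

Convert each endpoint to a unit vector on the sphere (x = cos φ cos λ, y = cos φ sin λ, z = sin φ).
The central angle between the endpoints is δ = arccos(p₁·p₂) ≈ 1.669 rad (95.6°).
Interpolate at f = 0.32 with slerp weights a = sin((1−f)δ)/sin δ ≈ 0.911, b = sin(fδ)/sin δ ≈ 0.512.
p = a·p₁ + b·p₂ ≈ (0.146, -0.677, -0.722); φ = arcsin(p_z) ≈ -46.19°, λ = atan2(p_y, p_x) ≈ -77.80°.

≈ 46.2°S, 77.8°W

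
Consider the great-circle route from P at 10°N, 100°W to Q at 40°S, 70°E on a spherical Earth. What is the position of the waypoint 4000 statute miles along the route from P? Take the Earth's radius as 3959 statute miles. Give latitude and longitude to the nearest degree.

≈ 46°S, 82°W

The haversine formula gives a central angle δ ≈ 2.596 rad (148.7°) between the endpoints. The total great-circle distance is δ·R ≈ 2.596 × 3959 ≈ 10276 mi, so the target fraction is f = 4000/10276 ≈ 0.389.
Interpolate at f ≈ 0.389 with slerp weights a = sin((1−f)δ)/sin δ ≈ 1.925, b = sin(fδ)/sin δ ≈ 1.631.
p = a·p₁ + b·p₂ ≈ (0.098, -0.693, -0.714); φ = arcsin(p_z) ≈ -45.56°, λ = atan2(p_y, p_x) ≈ -81.95°.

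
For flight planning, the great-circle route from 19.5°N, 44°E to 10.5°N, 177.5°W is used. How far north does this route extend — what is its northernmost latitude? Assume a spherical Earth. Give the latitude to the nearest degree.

The great circle lies in the plane with unit normal n̂ = (p₁ × p₂)/|p₁ × p₂|.
Here n̂_z ≈ +0.794; the vertex latitude is φ_max = arccos|n̂_z| ≈ 37.5°.

≈ 37°N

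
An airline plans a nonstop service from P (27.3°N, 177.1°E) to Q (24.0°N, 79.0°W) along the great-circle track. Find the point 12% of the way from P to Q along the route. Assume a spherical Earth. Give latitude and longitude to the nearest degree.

From cos δ = sin φ₁ sin φ₂ + cos φ₁ cos φ₂ cos Δλ, the central angle is δ ≈ 1.579 rad (90.5°).
Interpolate at f = 0.12 with slerp weights a = sin((1−f)δ)/sin δ ≈ 0.984, b = sin(fδ)/sin δ ≈ 0.188.
p = a·p₁ + b·p₂ ≈ (-0.840, -0.125, 0.528); φ = arcsin(p_z) ≈ 31.86°, λ = atan2(p_y, p_x) ≈ -171.56°.

≈ (32°N, 172°W)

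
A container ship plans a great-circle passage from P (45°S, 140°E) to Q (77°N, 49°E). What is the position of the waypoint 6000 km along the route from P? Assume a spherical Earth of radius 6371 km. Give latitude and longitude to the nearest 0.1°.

≈ (7.3°N, 125.3°E)

The haversine formula gives a central angle δ ≈ 2.335 rad (133.8°) between the endpoints. The total great-circle distance is δ·R ≈ 2.335 × 6371 ≈ 14874 km, so the target fraction is f = 6000/14874 ≈ 0.403.
Interpolate at f ≈ 0.403 with slerp weights a = sin((1−f)δ)/sin δ ≈ 1.363, b = sin(fδ)/sin δ ≈ 1.120.
p = a·p₁ + b·p₂ ≈ (-0.573, 0.810, 0.127); φ = arcsin(p_z) ≈ 7.31°, λ = atan2(p_y, p_x) ≈ 125.29°.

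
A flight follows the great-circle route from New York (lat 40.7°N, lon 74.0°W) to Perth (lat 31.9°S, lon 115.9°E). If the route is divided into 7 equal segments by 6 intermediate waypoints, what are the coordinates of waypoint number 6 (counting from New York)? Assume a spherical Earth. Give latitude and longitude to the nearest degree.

≈ lat 12°S, lon 131°E

Write both endpoints as unit vectors p₁, p₂ with components (cos φ cos λ, cos φ sin λ, sin φ).
The central angle between the endpoints is δ = arccos(p₁·p₂) ≈ 2.935 rad (168.1°).
Interpolate at f = 6/7 with slerp weights a = sin((1−f)δ)/sin δ ≈ 1.980, b = sin(fδ)/sin δ ≈ 2.851.
p = a·p₁ + b·p₂ ≈ (-0.644, 0.734, -0.215); φ = arcsin(p_z) ≈ -12.44°, λ = atan2(p_y, p_x) ≈ 131.23°.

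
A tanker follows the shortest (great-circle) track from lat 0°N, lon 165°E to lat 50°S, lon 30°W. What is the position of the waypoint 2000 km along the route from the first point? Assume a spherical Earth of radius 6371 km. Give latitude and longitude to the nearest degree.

Convert each endpoint to a unit vector on the sphere (x = cos φ cos λ, y = cos φ sin λ, z = sin φ).
The central angle between the endpoints is δ = arccos(p₁·p₂) ≈ 2.241 rad (128.4°). The total great-circle distance is δ·R ≈ 2.241 × 6371 ≈ 14275 km, so the target fraction is f = 2000/14275 ≈ 0.140.
Interpolate at f ≈ 0.140 with slerp weights a = sin((1−f)δ)/sin δ ≈ 1.196, b = sin(fδ)/sin δ ≈ 0.394.
p = a·p₁ + b·p₂ ≈ (-0.936, 0.183, -0.302); φ = arcsin(p_z) ≈ -17.56°, λ = atan2(p_y, p_x) ≈ 168.94°.

≈ lat 18°S, lon 169°E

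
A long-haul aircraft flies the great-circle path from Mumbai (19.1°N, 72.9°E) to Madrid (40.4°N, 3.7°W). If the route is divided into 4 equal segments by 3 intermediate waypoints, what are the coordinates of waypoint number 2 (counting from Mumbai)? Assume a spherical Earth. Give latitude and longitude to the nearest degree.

≈ 36°N, 39°E

Convert each endpoint to a unit vector on the sphere (x = cos φ cos λ, y = cos φ sin λ, z = sin φ).
The central angle between the endpoints is δ = arccos(p₁·p₂) ≈ 1.182 rad (67.7°).
Interpolate at f = 2/4 with slerp weights a = sin((1−f)δ)/sin δ ≈ 0.602, b = sin(fδ)/sin δ ≈ 0.602.
p = a·p₁ + b·p₂ ≈ (0.625, 0.514, 0.587); φ = arcsin(p_z) ≈ 35.97°, λ = atan2(p_y, p_x) ≈ 39.45°.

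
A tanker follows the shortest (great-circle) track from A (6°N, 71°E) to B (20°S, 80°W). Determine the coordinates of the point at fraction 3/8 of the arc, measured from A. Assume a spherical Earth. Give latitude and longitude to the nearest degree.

≈ (20°S, 21°E)

Write both endpoints as unit vectors p₁, p₂ with components (cos φ cos λ, cos φ sin λ, sin φ).
The central angle between the endpoints is δ = arccos(p₁·p₂) ≈ 2.593 rad (148.6°).
Interpolate at f = 3/8 with slerp weights a = sin((1−f)δ)/sin δ ≈ 1.914, b = sin(fδ)/sin δ ≈ 1.584.
p = a·p₁ + b·p₂ ≈ (0.878, 0.335, -0.342); φ = arcsin(p_z) ≈ -19.97°, λ = atan2(p_y, p_x) ≈ 20.86°.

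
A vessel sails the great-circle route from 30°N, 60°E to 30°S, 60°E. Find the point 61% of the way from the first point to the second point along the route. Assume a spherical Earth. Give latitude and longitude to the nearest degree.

Write both endpoints as unit vectors p₁, p₂ with components (cos φ cos λ, cos φ sin λ, sin φ).
The central angle between the endpoints is δ = arccos(p₁·p₂) ≈ 1.047 rad (60.0°).
Interpolate at f = 0.61 with slerp weights a = sin((1−f)δ)/sin δ ≈ 0.459, b = sin(fδ)/sin δ ≈ 0.688.
p = a·p₁ + b·p₂ ≈ (0.497, 0.860, -0.115); φ = arcsin(p_z) ≈ -6.60°, λ = atan2(p_y, p_x) ≈ 60.00°.

≈ 7°S, 60°E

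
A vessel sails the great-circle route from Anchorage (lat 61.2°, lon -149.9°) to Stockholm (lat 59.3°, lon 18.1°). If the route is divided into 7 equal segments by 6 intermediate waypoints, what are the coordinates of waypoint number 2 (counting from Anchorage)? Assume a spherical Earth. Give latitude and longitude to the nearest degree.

Convert each endpoint to a unit vector on the sphere (x = cos φ cos λ, y = cos φ sin λ, z = sin φ).
The central angle between the endpoints is δ = arccos(p₁·p₂) ≈ 1.032 rad (59.1°).
Interpolate at f = 2/7 with slerp weights a = sin((1−f)δ)/sin δ ≈ 0.783, b = sin(fδ)/sin δ ≈ 0.339.
p = a·p₁ + b·p₂ ≈ (-0.162, -0.136, 0.977); φ = arcsin(p_z) ≈ 77.80°, λ = atan2(p_y, p_x) ≈ -140.11°.

≈ lat 78°, lon -140°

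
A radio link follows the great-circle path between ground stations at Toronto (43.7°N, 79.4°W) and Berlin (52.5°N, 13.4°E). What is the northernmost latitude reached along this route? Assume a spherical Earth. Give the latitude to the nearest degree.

The great circle lies in the plane with unit normal n̂ = (p₁ × p₂)/|p₁ × p₂|.
Here n̂_z ≈ +0.517; the vertex latitude is φ_max = arccos|n̂_z| ≈ 58.9°.
Check via Clairaut: cos φ_max = |cos φ₁| · sin C = cos(43.7°)·sin(45.7°) ≈ 0.517, again giving ≈ 58.9°.

≈ 59°N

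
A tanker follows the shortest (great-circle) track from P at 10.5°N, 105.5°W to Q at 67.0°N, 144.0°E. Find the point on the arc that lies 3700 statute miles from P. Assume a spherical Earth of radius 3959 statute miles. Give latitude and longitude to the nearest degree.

Convert each endpoint to a unit vector on the sphere (x = cos φ cos λ, y = cos φ sin λ, z = sin φ).
The central angle between the endpoints is δ = arccos(p₁·p₂) ≈ 1.538 rad (88.1°). The total great-circle distance is δ·R ≈ 1.538 × 3959 ≈ 6087 mi, so the target fraction is f = 3700/6087 ≈ 0.608.
Interpolate at f ≈ 0.608 with slerp weights a = sin((1−f)δ)/sin δ ≈ 0.567, b = sin(fδ)/sin δ ≈ 0.805.
p = a·p₁ + b·p₂ ≈ (-0.404, -0.353, 0.844); φ = arcsin(p_z) ≈ 57.59°, λ = atan2(p_y, p_x) ≈ -138.83°.

≈ 58°N, 139°W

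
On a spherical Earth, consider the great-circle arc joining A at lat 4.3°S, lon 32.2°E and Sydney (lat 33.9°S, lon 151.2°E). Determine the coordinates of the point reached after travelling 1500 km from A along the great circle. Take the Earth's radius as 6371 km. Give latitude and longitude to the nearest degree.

≈ lat 13°S, lon 43°E

Write both endpoints as unit vectors p₁, p₂ with components (cos φ cos λ, cos φ sin λ, sin φ).
The central angle between the endpoints is δ = arccos(p₁·p₂) ≈ 1.938 rad (111.1°). The total great-circle distance is δ·R ≈ 1.938 × 6371 ≈ 12350 km, so the target fraction is f = 1500/12350 ≈ 0.121.
Interpolate at f ≈ 0.121 with slerp weights a = sin((1−f)δ)/sin δ ≈ 1.062, b = sin(fδ)/sin δ ≈ 0.250.
p = a·p₁ + b·p₂ ≈ (0.715, 0.664, -0.219); φ = arcsin(p_z) ≈ -12.65°, λ = atan2(p_y, p_x) ≈ 42.92°.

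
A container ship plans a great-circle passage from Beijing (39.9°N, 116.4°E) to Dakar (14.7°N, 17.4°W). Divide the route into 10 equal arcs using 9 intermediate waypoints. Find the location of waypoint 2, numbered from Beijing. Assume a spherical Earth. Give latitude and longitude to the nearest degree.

≈ (52°N, 89°E)

The haversine formula gives a central angle δ ≈ 1.929 rad (110.5°) between the endpoints.
Interpolate at f = 2/10 with slerp weights a = sin((1−f)δ)/sin δ ≈ 1.067, b = sin(fδ)/sin δ ≈ 0.402.
p = a·p₁ + b·p₂ ≈ (0.007, 0.617, 0.787); φ = arcsin(p_z) ≈ 51.88°, λ = atan2(p_y, p_x) ≈ 89.37°.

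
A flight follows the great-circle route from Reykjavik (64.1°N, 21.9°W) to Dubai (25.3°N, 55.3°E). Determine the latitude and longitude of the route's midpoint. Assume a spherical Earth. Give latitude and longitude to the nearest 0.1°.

≈ (50.7°N, 32.2°E)

The haversine formula gives a central angle δ ≈ 1.079 rad (61.8°) between the endpoints.
Interpolate at f = 1/2 with slerp weights a = sin((1−f)δ)/sin δ ≈ 0.583, b = sin(fδ)/sin δ ≈ 0.583.
p = a·p₁ + b·p₂ ≈ (0.536, 0.338, 0.773); φ = arcsin(p_z) ≈ 50.66°, λ = atan2(p_y, p_x) ≈ 32.25°.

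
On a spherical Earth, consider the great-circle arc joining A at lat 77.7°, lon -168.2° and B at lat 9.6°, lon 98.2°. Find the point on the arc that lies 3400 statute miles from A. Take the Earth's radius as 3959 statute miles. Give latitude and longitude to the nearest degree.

≈ lat 41°, lon 107°

Write both endpoints as unit vectors p₁, p₂ with components (cos φ cos λ, cos φ sin λ, sin φ).
The central angle between the endpoints is δ = arccos(p₁·p₂) ≈ 1.420 rad (81.4°). The total great-circle distance is δ·R ≈ 1.420 × 3959 ≈ 5624 mi, so the target fraction is f = 3400/5624 ≈ 0.605.
Interpolate at f ≈ 0.605 with slerp weights a = sin((1−f)δ)/sin δ ≈ 0.539, b = sin(fδ)/sin δ ≈ 0.766.
p = a·p₁ + b·p₂ ≈ (-0.220, 0.724, 0.654); φ = arcsin(p_z) ≈ 40.84°, λ = atan2(p_y, p_x) ≈ 106.91°.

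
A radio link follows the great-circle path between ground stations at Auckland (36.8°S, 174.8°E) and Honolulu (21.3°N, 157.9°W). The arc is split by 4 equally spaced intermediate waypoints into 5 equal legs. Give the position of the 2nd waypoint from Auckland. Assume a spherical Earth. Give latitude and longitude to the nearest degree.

The haversine formula gives a central angle δ ≈ 1.109 rad (63.6°) between the endpoints.
Interpolate at f = 2/5 with slerp weights a = sin((1−f)δ)/sin δ ≈ 0.690, b = sin(fδ)/sin δ ≈ 0.479.
p = a·p₁ + b·p₂ ≈ (-0.964, -0.118, -0.239); φ = arcsin(p_z) ≈ -13.82°, λ = atan2(p_y, p_x) ≈ -173.02°.

≈ 14°S, 173°W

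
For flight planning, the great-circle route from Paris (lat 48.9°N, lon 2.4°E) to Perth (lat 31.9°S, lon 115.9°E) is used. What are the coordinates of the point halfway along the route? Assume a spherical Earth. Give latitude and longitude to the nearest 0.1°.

Write both endpoints as unit vectors p₁, p₂ with components (cos φ cos λ, cos φ sin λ, sin φ).
The central angle between the endpoints is δ = arccos(p₁·p₂) ≈ 2.240 rad (128.4°).
Interpolate at f = 1/2 with slerp weights a = sin((1−f)δ)/sin δ ≈ 1.148, b = sin(fδ)/sin δ ≈ 1.148.
p = a·p₁ + b·p₂ ≈ (0.328, 0.908, 0.258); φ = arcsin(p_z) ≈ 14.98°, λ = atan2(p_y, p_x) ≈ 70.13°.

≈ lat 15.0°N, lon 70.1°E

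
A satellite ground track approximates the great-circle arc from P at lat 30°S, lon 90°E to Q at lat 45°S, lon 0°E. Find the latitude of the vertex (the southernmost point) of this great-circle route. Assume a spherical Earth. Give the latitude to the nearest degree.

The great circle lies in the plane with unit normal n̂ = (p₁ × p₂)/|p₁ × p₂|.
Here n̂_z ≈ -0.655; the vertex latitude is φ_max = arccos|n̂_z| ≈ 49.1°.

≈ 49°S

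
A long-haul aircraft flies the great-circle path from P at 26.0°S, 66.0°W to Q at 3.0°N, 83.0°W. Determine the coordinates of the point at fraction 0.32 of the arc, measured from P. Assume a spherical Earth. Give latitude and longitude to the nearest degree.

≈ 17°S, 72°W

Convert each endpoint to a unit vector on the sphere (x = cos φ cos λ, y = cos φ sin λ, z = sin φ).
The central angle between the endpoints is δ = arccos(p₁·p₂) ≈ 0.582 rad (33.3°).
Interpolate at f = 0.32 with slerp weights a = sin((1−f)δ)/sin δ ≈ 0.701, b = sin(fδ)/sin δ ≈ 0.337.
p = a·p₁ + b·p₂ ≈ (0.297, -0.910, -0.290); φ = arcsin(p_z) ≈ -16.85°, λ = atan2(p_y, p_x) ≈ -71.90°.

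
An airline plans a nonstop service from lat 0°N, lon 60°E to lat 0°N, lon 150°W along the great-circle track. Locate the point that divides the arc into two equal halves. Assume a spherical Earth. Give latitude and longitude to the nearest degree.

≈ lat 0°N, lon 135°E

From cos δ = sin φ₁ sin φ₂ + cos φ₁ cos φ₂ cos Δλ, the central angle is δ ≈ 2.618 rad (150.0°).
Interpolate at f = 1/2 with slerp weights a = sin((1−f)δ)/sin δ ≈ 1.932, b = sin(fδ)/sin δ ≈ 1.932.
p = a·p₁ + b·p₂ ≈ (-0.707, 0.707, 0.000); φ = arcsin(p_z) ≈ 0.00°, λ = atan2(p_y, p_x) ≈ 135.00°.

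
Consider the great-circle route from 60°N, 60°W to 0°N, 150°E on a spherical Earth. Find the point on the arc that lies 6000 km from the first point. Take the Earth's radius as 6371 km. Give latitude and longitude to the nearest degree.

≈ 58°N, 177°E

From cos δ = sin φ₁ sin φ₂ + cos φ₁ cos φ₂ cos Δλ, the central angle is δ ≈ 2.019 rad (115.7°). The total great-circle distance is δ·R ≈ 2.019 × 6371 ≈ 12861 km, so the target fraction is f = 6000/12861 ≈ 0.467.
Interpolate at f ≈ 0.467 with slerp weights a = sin((1−f)δ)/sin δ ≈ 0.977, b = sin(fδ)/sin δ ≈ 0.897.
p = a·p₁ + b·p₂ ≈ (-0.533, 0.026, 0.846); φ = arcsin(p_z) ≈ 57.77°, λ = atan2(p_y, p_x) ≈ 177.25°.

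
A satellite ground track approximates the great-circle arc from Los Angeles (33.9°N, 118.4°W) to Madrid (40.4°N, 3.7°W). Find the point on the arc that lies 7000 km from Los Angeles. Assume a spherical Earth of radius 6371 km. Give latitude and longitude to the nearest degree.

The haversine formula gives a central angle δ ≈ 1.473 rad (84.4°) between the endpoints. The total great-circle distance is δ·R ≈ 1.473 × 6371 ≈ 9386 km, so the target fraction is f = 7000/9386 ≈ 0.746.
Interpolate at f ≈ 0.746 with slerp weights a = sin((1−f)δ)/sin δ ≈ 0.368, b = sin(fδ)/sin δ ≈ 0.895.
p = a·p₁ + b·p₂ ≈ (0.535, -0.312, 0.785); φ = arcsin(p_z) ≈ 51.72°, λ = atan2(p_y, p_x) ≈ -30.28°.

≈ 52°N, 30°W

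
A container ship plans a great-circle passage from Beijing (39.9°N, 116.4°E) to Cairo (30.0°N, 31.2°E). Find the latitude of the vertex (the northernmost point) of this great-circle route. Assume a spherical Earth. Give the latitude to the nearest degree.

≈ 44°N

The great circle lies in the plane with unit normal n̂ = (p₁ × p₂)/|p₁ × p₂|.
Here n̂_z ≈ -0.715; the vertex latitude is φ_max = arccos|n̂_z| ≈ 44.4°.
Check via Clairaut: cos φ_max = |cos φ₁| · sin C = cos(39.9°)·sin(68.7°) ≈ 0.715, again giving ≈ 44.4°.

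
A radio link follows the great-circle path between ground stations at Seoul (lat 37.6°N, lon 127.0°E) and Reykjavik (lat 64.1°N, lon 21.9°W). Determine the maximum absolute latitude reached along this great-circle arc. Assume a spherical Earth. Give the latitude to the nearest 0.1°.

≈ 79.4°N

The great circle lies in the plane with unit normal n̂ = (p₁ × p₂)/|p₁ × p₂|.
Here n̂_z ≈ -0.185; the vertex latitude is φ_max = arccos|n̂_z| ≈ 79.4°.
Check via Clairaut: cos φ_max = |cos φ₁| · sin C = cos(37.6°)·sin(13.5°) ≈ 0.185, again giving ≈ 79.4°.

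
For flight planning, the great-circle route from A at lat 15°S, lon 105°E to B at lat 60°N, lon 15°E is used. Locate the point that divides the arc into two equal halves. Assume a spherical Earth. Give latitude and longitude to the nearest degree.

Convert each endpoint to a unit vector on the sphere (x = cos φ cos λ, y = cos φ sin λ, z = sin φ).
The central angle between the endpoints is δ = arccos(p₁·p₂) ≈ 1.797 rad (103.0°).
Interpolate at f = 1/2 with slerp weights a = sin((1−f)δ)/sin δ ≈ 0.803, b = sin(fδ)/sin δ ≈ 0.803.
p = a·p₁ + b·p₂ ≈ (0.187, 0.853, 0.487); φ = arcsin(p_z) ≈ 29.17°, λ = atan2(p_y, p_x) ≈ 77.63°.

≈ lat 29°N, lon 78°E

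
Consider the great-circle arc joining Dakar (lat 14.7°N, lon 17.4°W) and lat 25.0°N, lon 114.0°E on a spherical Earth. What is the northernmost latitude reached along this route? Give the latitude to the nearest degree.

≈ 42°N

The great circle lies in the plane with unit normal n̂ = (p₁ × p₂)/|p₁ × p₂|.
Here n̂_z ≈ +0.746; the vertex latitude is φ_max = arccos|n̂_z| ≈ 41.7°.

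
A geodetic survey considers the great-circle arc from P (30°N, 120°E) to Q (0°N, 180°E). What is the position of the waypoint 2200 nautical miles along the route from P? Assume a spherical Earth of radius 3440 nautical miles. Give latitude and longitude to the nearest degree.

From cos δ = sin φ₁ sin φ₂ + cos φ₁ cos φ₂ cos Δλ, the central angle is δ ≈ 1.123 rad (64.3°). The total great-circle distance is δ·R ≈ 1.123 × 3440 ≈ 3863 nmi, so the target fraction is f = 2200/3863 ≈ 0.570.
Interpolate at f ≈ 0.570 with slerp weights a = sin((1−f)δ)/sin δ ≈ 0.516, b = sin(fδ)/sin δ ≈ 0.662.
p = a·p₁ + b·p₂ ≈ (-0.885, 0.387, 0.258); φ = arcsin(p_z) ≈ 14.94°, λ = atan2(p_y, p_x) ≈ 156.40°.

≈ (15°N, 156°E)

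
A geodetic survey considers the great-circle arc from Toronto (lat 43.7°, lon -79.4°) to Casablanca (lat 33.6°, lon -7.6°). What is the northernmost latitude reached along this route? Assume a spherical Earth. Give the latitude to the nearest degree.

The great circle lies in the plane with unit normal n̂ = (p₁ × p₂)/|p₁ × p₂|.
Here n̂_z ≈ +0.696; the vertex latitude is φ_max = arccos|n̂_z| ≈ 45.9°.
Check via Clairaut: cos φ_max = |cos φ₁| · sin C = cos(43.7°)·sin(74.4°) ≈ 0.696, again giving ≈ 45.9°.

≈ 46°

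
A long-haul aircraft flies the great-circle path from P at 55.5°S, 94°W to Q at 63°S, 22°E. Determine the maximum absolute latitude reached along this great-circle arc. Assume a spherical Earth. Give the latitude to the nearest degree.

The great circle lies in the plane with unit normal n̂ = (p₁ × p₂)/|p₁ × p₂|.
Here n̂_z ≈ +0.295; the vertex latitude is φ_max = arccos|n̂_z| ≈ 72.8°.

≈ 73°S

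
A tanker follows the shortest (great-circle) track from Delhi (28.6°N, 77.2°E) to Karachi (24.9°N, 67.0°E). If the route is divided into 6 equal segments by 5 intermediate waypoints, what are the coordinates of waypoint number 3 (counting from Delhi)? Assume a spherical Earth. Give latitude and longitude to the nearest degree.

From cos δ = sin φ₁ sin φ₂ + cos φ₁ cos φ₂ cos Δλ, the central angle is δ ≈ 0.172 rad (9.8°).
Interpolate at f = 3/6 with slerp weights a = sin((1−f)δ)/sin δ ≈ 0.502, b = sin(fδ)/sin δ ≈ 0.502.
p = a·p₁ + b·p₂ ≈ (0.275, 0.849, 0.452); φ = arcsin(p_z) ≈ 26.84°, λ = atan2(p_y, p_x) ≈ 72.02°.

≈ 27°N, 72°E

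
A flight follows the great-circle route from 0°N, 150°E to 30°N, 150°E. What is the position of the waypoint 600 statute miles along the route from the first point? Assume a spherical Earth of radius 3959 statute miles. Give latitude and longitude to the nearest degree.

≈ 9°N, 150°E

Write both endpoints as unit vectors p₁, p₂ with components (cos φ cos λ, cos φ sin λ, sin φ).
The central angle between the endpoints is δ = arccos(p₁·p₂) ≈ 0.524 rad (30.0°). The total great-circle distance is δ·R ≈ 0.524 × 3959 ≈ 2073 mi, so the target fraction is f = 600/2073 ≈ 0.289.
Interpolate at f ≈ 0.289 with slerp weights a = sin((1−f)δ)/sin δ ≈ 0.727, b = sin(fδ)/sin δ ≈ 0.302.
p = a·p₁ + b·p₂ ≈ (-0.856, 0.494, 0.151); φ = arcsin(p_z) ≈ 8.68°, λ = atan2(p_y, p_x) ≈ 150.00°.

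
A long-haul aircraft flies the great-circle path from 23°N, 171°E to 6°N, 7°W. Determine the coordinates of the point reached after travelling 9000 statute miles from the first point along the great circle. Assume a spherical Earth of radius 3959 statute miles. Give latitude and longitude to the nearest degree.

≈ 27°N, 6°W

From cos δ = sin φ₁ sin φ₂ + cos φ₁ cos φ₂ cos Δλ, the central angle is δ ≈ 2.634 rad (150.9°). The total great-circle distance is δ·R ≈ 2.634 × 3959 ≈ 10429 mi, so the target fraction is f = 9000/10429 ≈ 0.863.
Interpolate at f ≈ 0.863 with slerp weights a = sin((1−f)δ)/sin δ ≈ 0.727, b = sin(fδ)/sin δ ≈ 1.571.
p = a·p₁ + b·p₂ ≈ (0.890, -0.086, 0.448); φ = arcsin(p_z) ≈ 26.63°, λ = atan2(p_y, p_x) ≈ -5.50°.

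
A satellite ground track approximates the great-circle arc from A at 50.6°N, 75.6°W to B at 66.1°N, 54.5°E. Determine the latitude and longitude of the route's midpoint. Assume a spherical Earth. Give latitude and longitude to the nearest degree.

≈ 74°N, 36°W

Convert each endpoint to a unit vector on the sphere (x = cos φ cos λ, y = cos φ sin λ, z = sin φ).
The central angle between the endpoints is δ = arccos(p₁·p₂) ≈ 0.999 rad (57.3°).
Interpolate at f = 1/2 with slerp weights a = sin((1−f)δ)/sin δ ≈ 0.570, b = sin(fδ)/sin δ ≈ 0.570.
p = a·p₁ + b·p₂ ≈ (0.224, -0.162, 0.961); φ = arcsin(p_z) ≈ 73.94°, λ = atan2(p_y, p_x) ≈ -35.94°.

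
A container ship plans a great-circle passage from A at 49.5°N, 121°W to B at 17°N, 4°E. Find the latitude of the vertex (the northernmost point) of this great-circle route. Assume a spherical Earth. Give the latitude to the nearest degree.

The great circle lies in the plane with unit normal n̂ = (p₁ × p₂)/|p₁ × p₂|.
Here n̂_z ≈ +0.513; the vertex latitude is φ_max = arccos|n̂_z| ≈ 59.1°.

≈ 59°N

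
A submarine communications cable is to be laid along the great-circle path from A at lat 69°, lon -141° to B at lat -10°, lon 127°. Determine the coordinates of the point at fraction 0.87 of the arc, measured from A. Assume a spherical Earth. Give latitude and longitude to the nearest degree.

The haversine formula gives a central angle δ ≈ 1.746 rad (100.0°) between the endpoints.
Interpolate at f = 0.87 with slerp weights a = sin((1−f)δ)/sin δ ≈ 0.229, b = sin(fδ)/sin δ ≈ 1.014.
p = a·p₁ + b·p₂ ≈ (-0.665, 0.746, 0.037); φ = arcsin(p_z) ≈ 2.14°, λ = atan2(p_y, p_x) ≈ 131.70°.

≈ lat 2°, lon 132°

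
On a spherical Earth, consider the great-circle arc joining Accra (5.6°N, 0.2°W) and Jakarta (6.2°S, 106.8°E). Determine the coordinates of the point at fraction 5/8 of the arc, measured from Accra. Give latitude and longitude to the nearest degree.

The haversine formula gives a central angle δ ≈ 1.875 rad (107.4°) between the endpoints.
Interpolate at f = 5/8 with slerp weights a = sin((1−f)δ)/sin δ ≈ 0.678, b = sin(fδ)/sin δ ≈ 0.966.
p = a·p₁ + b·p₂ ≈ (0.397, 0.917, -0.038); φ = arcsin(p_z) ≈ -2.19°, λ = atan2(p_y, p_x) ≈ 66.59°.

≈ 2°S, 67°E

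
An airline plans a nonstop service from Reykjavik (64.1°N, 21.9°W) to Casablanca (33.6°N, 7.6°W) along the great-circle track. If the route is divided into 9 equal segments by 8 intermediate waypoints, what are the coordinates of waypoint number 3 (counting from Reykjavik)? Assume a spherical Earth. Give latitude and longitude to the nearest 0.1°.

Convert each endpoint to a unit vector on the sphere (x = cos φ cos λ, y = cos φ sin λ, z = sin φ).
The central angle between the endpoints is δ = arccos(p₁·p₂) ≈ 0.554 rad (31.7°).
Interpolate at f = 3/9 with slerp weights a = sin((1−f)δ)/sin δ ≈ 0.686, b = sin(fδ)/sin δ ≈ 0.349.
p = a·p₁ + b·p₂ ≈ (0.566, -0.150, 0.810); φ = arcsin(p_z) ≈ 54.14°, λ = atan2(p_y, p_x) ≈ -14.86°.

≈ (54.1°N, 14.9°W)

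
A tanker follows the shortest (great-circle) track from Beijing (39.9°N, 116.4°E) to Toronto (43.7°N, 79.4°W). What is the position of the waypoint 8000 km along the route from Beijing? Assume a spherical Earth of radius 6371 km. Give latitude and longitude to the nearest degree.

The haversine formula gives a central angle δ ≈ 1.661 rad (95.2°) between the endpoints. The total great-circle distance is δ·R ≈ 1.661 × 6371 ≈ 10585 km, so the target fraction is f = 8000/10585 ≈ 0.756.
Interpolate at f ≈ 0.756 with slerp weights a = sin((1−f)δ)/sin δ ≈ 0.396, b = sin(fδ)/sin δ ≈ 0.955.
p = a·p₁ + b·p₂ ≈ (-0.008, -0.406, 0.914); φ = arcsin(p_z) ≈ 66.04°, λ = atan2(p_y, p_x) ≈ -91.16°.

≈ 66°N, 91°W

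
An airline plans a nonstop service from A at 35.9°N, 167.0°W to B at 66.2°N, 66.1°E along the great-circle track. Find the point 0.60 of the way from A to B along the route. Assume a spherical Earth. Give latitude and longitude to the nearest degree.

Convert each endpoint to a unit vector on the sphere (x = cos φ cos λ, y = cos φ sin λ, z = sin φ).
The central angle between the endpoints is δ = arccos(p₁·p₂) ≈ 1.224 rad (70.1°).
Interpolate at f = 0.60 with slerp weights a = sin((1−f)δ)/sin δ ≈ 0.500, b = sin(fδ)/sin δ ≈ 0.712.
p = a·p₁ + b·p₂ ≈ (-0.278, 0.172, 0.945); φ = arcsin(p_z) ≈ 70.92°, λ = atan2(p_y, p_x) ≈ 148.30°.

≈ 71°N, 148°E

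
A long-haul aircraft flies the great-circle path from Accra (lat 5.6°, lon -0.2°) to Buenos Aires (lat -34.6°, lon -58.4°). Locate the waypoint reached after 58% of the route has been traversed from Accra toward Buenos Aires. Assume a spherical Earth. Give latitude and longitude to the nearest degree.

From cos δ = sin φ₁ sin φ₂ + cos φ₁ cos φ₂ cos Δλ, the central angle is δ ≈ 1.185 rad (67.9°).
Interpolate at f = 0.58 with slerp weights a = sin((1−f)δ)/sin δ ≈ 0.515, b = sin(fδ)/sin δ ≈ 0.685.
p = a·p₁ + b·p₂ ≈ (0.808, -0.482, -0.339); φ = arcsin(p_z) ≈ -19.79°, λ = atan2(p_y, p_x) ≈ -30.81°.

≈ lat -20°, lon -31°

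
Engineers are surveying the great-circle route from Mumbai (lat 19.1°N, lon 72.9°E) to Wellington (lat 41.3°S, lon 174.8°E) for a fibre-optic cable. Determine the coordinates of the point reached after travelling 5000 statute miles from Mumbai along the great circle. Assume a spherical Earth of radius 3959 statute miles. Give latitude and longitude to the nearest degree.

Convert each endpoint to a unit vector on the sphere (x = cos φ cos λ, y = cos φ sin λ, z = sin φ).
The central angle between the endpoints is δ = arccos(p₁·p₂) ≈ 1.942 rad (111.2°). The total great-circle distance is δ·R ≈ 1.942 × 3959 ≈ 7687 mi, so the target fraction is f = 5000/7687 ≈ 0.650.
Interpolate at f ≈ 0.650 with slerp weights a = sin((1−f)δ)/sin δ ≈ 0.674, b = sin(fδ)/sin δ ≈ 1.022.
p = a·p₁ + b·p₂ ≈ (-0.578, 0.678, -0.454); φ = arcsin(p_z) ≈ -27.03°, λ = atan2(p_y, p_x) ≈ 130.44°.

≈ lat 27°S, lon 130°E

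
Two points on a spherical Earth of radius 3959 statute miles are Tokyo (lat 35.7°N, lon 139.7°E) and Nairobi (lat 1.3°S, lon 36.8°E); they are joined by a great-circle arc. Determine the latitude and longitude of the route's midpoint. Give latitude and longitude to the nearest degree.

Write both endpoints as unit vectors p₁, p₂ with components (cos φ cos λ, cos φ sin λ, sin φ).
The central angle between the endpoints is δ = arccos(p₁·p₂) ≈ 1.767 rad (101.2°).
Interpolate at f = 1/2 with slerp weights a = sin((1−f)δ)/sin δ ≈ 0.788, b = sin(fδ)/sin δ ≈ 0.788.
p = a·p₁ + b·p₂ ≈ (0.143, 0.886, 0.442); φ = arcsin(p_z) ≈ 26.22°, λ = atan2(p_y, p_x) ≈ 80.84°.

≈ lat 26°N, lon 81°E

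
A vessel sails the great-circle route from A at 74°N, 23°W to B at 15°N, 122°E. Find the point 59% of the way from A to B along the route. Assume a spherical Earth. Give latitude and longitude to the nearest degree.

From cos δ = sin φ₁ sin φ₂ + cos φ₁ cos φ₂ cos Δλ, the central angle is δ ≈ 1.540 rad (88.2°).
Interpolate at f = 0.59 with slerp weights a = sin((1−f)δ)/sin δ ≈ 0.591, b = sin(fδ)/sin δ ≈ 0.789.
p = a·p₁ + b·p₂ ≈ (-0.254, 0.583, 0.772); φ = arcsin(p_z) ≈ 50.53°, λ = atan2(p_y, p_x) ≈ 113.55°.

≈ 51°N, 114°E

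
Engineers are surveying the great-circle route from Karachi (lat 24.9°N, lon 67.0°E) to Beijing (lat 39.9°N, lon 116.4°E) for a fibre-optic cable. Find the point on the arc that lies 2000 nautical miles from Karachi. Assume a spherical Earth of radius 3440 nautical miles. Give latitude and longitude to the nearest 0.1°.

≈ lat 38.3°N, lon 103.2°E

Write both endpoints as unit vectors p₁, p₂ with components (cos φ cos λ, cos φ sin λ, sin φ).
The central angle between the endpoints is δ = arccos(p₁·p₂) ≈ 0.763 rad (43.7°). The total great-circle distance is δ·R ≈ 0.763 × 3440 ≈ 2624 nmi, so the target fraction is f = 2000/2624 ≈ 0.762.
Interpolate at f ≈ 0.762 with slerp weights a = sin((1−f)δ)/sin δ ≈ 0.261, b = sin(fδ)/sin δ ≈ 0.795.
p = a·p₁ + b·p₂ ≈ (-0.179, 0.764, 0.620); φ = arcsin(p_z) ≈ 38.30°, λ = atan2(p_y, p_x) ≈ 103.15°.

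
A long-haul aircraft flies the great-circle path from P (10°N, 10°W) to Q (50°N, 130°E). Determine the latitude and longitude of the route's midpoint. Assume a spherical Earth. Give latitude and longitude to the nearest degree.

Write both endpoints as unit vectors p₁, p₂ with components (cos φ cos λ, cos φ sin λ, sin φ).
The central angle between the endpoints is δ = arccos(p₁·p₂) ≈ 1.930 rad (110.6°).
Interpolate at f = 1/2 with slerp weights a = sin((1−f)δ)/sin δ ≈ 0.878, b = sin(fδ)/sin δ ≈ 0.878.
p = a·p₁ + b·p₂ ≈ (0.489, 0.282, 0.825); φ = arcsin(p_z) ≈ 55.63°, λ = atan2(p_y, p_x) ≈ 30.00°.

≈ (56°N, 30°E)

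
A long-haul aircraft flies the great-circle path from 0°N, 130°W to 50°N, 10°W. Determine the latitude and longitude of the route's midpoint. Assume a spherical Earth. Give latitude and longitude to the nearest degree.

≈ 41°N, 91°W

From cos δ = sin φ₁ sin φ₂ + cos φ₁ cos φ₂ cos Δλ, the central angle is δ ≈ 1.898 rad (108.7°).
Interpolate at f = 1/2 with slerp weights a = sin((1−f)δ)/sin δ ≈ 0.858, b = sin(fδ)/sin δ ≈ 0.858.
p = a·p₁ + b·p₂ ≈ (-0.008, -0.753, 0.658); φ = arcsin(p_z) ≈ 41.11°, λ = atan2(p_y, p_x) ≈ -90.64°.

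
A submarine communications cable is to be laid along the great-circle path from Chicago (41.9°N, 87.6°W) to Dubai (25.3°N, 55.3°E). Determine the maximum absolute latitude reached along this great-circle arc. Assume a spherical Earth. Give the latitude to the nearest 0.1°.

≈ 65.2°N

The great circle lies in the plane with unit normal n̂ = (p₁ × p₂)/|p₁ × p₂|.
Here n̂_z ≈ +0.419; the vertex latitude is φ_max = arccos|n̂_z| ≈ 65.2°.
Check via Clairaut: cos φ_max = |cos φ₁| · sin C = cos(41.9°)·sin(34.3°) ≈ 0.419, again giving ≈ 65.2°.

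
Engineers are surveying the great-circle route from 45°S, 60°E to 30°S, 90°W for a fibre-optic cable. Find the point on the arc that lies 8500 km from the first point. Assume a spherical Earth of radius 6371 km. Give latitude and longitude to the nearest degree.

The haversine formula gives a central angle δ ≈ 1.749 rad (100.2°) between the endpoints. The total great-circle distance is δ·R ≈ 1.749 × 6371 ≈ 11140 km, so the target fraction is f = 8500/11140 ≈ 0.763.
Interpolate at f ≈ 0.763 with slerp weights a = sin((1−f)δ)/sin δ ≈ 0.409, b = sin(fδ)/sin δ ≈ 0.988.
p = a·p₁ + b·p₂ ≈ (0.145, -0.605, -0.783); φ = arcsin(p_z) ≈ -51.54°, λ = atan2(p_y, p_x) ≈ -76.55°.

≈ 52°S, 77°W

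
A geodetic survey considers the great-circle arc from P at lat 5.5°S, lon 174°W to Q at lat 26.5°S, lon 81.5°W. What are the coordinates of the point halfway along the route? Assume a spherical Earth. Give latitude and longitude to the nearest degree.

≈ lat 22°S, lon 131°W

Write both endpoints as unit vectors p₁, p₂ with components (cos φ cos λ, cos φ sin λ, sin φ).
The central angle between the endpoints is δ = arccos(p₁·p₂) ≈ 1.567 rad (89.8°).
Interpolate at f = 1/2 with slerp weights a = sin((1−f)δ)/sin δ ≈ 0.706, b = sin(fδ)/sin δ ≈ 0.706.
p = a·p₁ + b·p₂ ≈ (-0.605, -0.698, -0.383); φ = arcsin(p_z) ≈ -22.49°, λ = atan2(p_y, p_x) ≈ -130.93°.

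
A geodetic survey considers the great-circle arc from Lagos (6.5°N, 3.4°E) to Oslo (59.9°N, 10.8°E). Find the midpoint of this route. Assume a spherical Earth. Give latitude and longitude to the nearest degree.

From cos δ = sin φ₁ sin φ₂ + cos φ₁ cos φ₂ cos Δλ, the central angle is δ ≈ 0.937 rad (53.7°).
Interpolate at f = 1/2 with slerp weights a = sin((1−f)δ)/sin δ ≈ 0.560, b = sin(fδ)/sin δ ≈ 0.560.
p = a·p₁ + b·p₂ ≈ (0.832, 0.086, 0.548); φ = arcsin(p_z) ≈ 33.25°, λ = atan2(p_y, p_x) ≈ 5.88°.

≈ (33°N, 6°E)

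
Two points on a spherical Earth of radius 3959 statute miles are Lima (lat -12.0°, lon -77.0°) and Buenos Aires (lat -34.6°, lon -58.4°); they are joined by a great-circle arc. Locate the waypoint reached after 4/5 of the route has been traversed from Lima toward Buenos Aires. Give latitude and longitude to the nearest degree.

≈ lat -30°, lon -63°

From cos δ = sin φ₁ sin φ₂ + cos φ₁ cos φ₂ cos Δλ, the central angle is δ ≈ 0.492 rad (28.2°).
Interpolate at f = 4/5 with slerp weights a = sin((1−f)δ)/sin δ ≈ 0.208, b = sin(fδ)/sin δ ≈ 0.812.
p = a·p₁ + b·p₂ ≈ (0.396, -0.767, -0.504); φ = arcsin(p_z) ≈ -30.28°, λ = atan2(p_y, p_x) ≈ -62.71°.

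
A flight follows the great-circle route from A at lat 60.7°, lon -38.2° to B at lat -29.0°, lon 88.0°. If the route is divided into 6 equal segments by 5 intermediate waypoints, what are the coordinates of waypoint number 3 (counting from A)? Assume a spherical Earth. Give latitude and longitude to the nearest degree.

≈ lat 29°, lon 54°

The haversine formula gives a central angle δ ≈ 2.313 rad (132.5°) between the endpoints.
Interpolate at f = 3/6 with slerp weights a = sin((1−f)δ)/sin δ ≈ 1.241, b = sin(fδ)/sin δ ≈ 1.241.
p = a·p₁ + b·p₂ ≈ (0.515, 0.709, 0.481); φ = arcsin(p_z) ≈ 28.74°, λ = atan2(p_y, p_x) ≈ 54.00°.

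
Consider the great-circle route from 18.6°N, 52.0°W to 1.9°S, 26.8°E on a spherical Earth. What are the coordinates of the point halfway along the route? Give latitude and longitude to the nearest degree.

≈ 11°N, 11°W

From cos δ = sin φ₁ sin φ₂ + cos φ₁ cos φ₂ cos Δλ, the central angle is δ ≈ 1.397 rad (80.0°).
Interpolate at f = 1/2 with slerp weights a = sin((1−f)δ)/sin δ ≈ 0.653, b = sin(fδ)/sin δ ≈ 0.653.
p = a·p₁ + b·p₂ ≈ (0.963, -0.193, 0.187); φ = arcsin(p_z) ≈ 10.75°, λ = atan2(p_y, p_x) ≈ -11.35°.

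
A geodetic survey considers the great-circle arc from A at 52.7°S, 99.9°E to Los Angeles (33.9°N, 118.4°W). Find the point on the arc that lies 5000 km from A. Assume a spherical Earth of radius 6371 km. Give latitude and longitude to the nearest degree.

From cos δ = sin φ₁ sin φ₂ + cos φ₁ cos φ₂ cos Δλ, the central angle is δ ≈ 2.565 rad (147.0°). The total great-circle distance is δ·R ≈ 2.565 × 6371 ≈ 16342 km, so the target fraction is f = 5000/16342 ≈ 0.306.
Interpolate at f ≈ 0.306 with slerp weights a = sin((1−f)δ)/sin δ ≈ 1.795, b = sin(fδ)/sin δ ≈ 1.297.
p = a·p₁ + b·p₂ ≈ (-0.699, 0.125, -0.704); φ = arcsin(p_z) ≈ -44.78°, λ = atan2(p_y, p_x) ≈ 169.89°.

≈ 45°S, 170°E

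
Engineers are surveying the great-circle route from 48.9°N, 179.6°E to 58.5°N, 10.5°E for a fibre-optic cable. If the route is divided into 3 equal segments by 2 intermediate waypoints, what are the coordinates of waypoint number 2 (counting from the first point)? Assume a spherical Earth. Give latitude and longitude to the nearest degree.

≈ 82°N, 32°E

From cos δ = sin φ₁ sin φ₂ + cos φ₁ cos φ₂ cos Δλ, the central angle is δ ≈ 1.261 rad (72.2°).
Interpolate at f = 2/3 with slerp weights a = sin((1−f)δ)/sin δ ≈ 0.428, b = sin(fδ)/sin δ ≈ 0.782.
p = a·p₁ + b·p₂ ≈ (0.120, 0.076, 0.990); φ = arcsin(p_z) ≈ 81.81°, λ = atan2(p_y, p_x) ≈ 32.44°.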